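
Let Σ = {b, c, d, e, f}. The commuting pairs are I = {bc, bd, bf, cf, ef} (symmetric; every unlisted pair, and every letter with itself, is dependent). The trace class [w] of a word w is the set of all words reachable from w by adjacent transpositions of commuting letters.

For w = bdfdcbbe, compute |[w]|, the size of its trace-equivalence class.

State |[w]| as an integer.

35

#0=b has no predecessor
#1=d has no predecessor
#2=f depends on [1:d]
#3=d depends on [2:f]
#4=c depends on [3:d]
#5=b depends on [0:b]
#6=b depends on [5:b]
#7=e depends on [4:c, 6:b]
sources: [0:b, 1:d]
N(rest) = Σ N(rest − s) over sources s of rest; N(one piece) = 1:
  size 1 → [7]=1
  size 2 → [4,7]=1  [6,7]=1
  size 3 → [3,4,7]=1  [4,6,7]=2  [5,6,7]=1
  size 4 → [0,5,6,7]=1  [2,3,4,7]=1  [3,4,6,7]=3  [4,5,6,7]=3
  size 5 → [0,4,5,6,7]=4  [1,2,3,4,7]=1  [2,3,4,6,7]=4  [3,4,5,6,7]=6
  size 6 → [0,3,4,5,6,7]=10  [1,2,3,4,6,7]=5  [2,3,4,5,6,7]=10
  first=0(b) contributes 15
  first=1(d) contributes 20
|[w]| = 35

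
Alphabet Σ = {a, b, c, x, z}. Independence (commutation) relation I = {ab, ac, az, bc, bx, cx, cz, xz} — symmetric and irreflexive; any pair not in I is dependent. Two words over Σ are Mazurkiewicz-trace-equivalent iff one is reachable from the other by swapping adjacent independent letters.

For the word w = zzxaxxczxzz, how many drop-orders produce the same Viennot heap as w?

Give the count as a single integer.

#0=z has no predecessor
#1=z depends on [0:z]
#2=x has no predecessor
#3=a depends on [2:x]
#4=x depends on [3:a]
#5=x depends on [4:x]
#6=c has no predecessor
#7=z depends on [1:z]
#8=x depends on [5:x]
#9=z depends on [7:z]
#10=z depends on [9:z]
sources: [0:z, 2:x, 6:c]
N(rest) = Σ N(rest − s) over sources s of rest; N(one piece) = 1:
  size 1 → [6]=1  [8]=1  [10]=1
  size 2 → [5,8]=1  [6,8]=2  [6,10]=2  [8,10]=2  [9,10]=1
  size 3 → [4,5,8]=1  [5,6,8]=3  [5,8,10]=3  [6,8,10]=6  [6,9,10]=3  [7,9,10]=1  [8,9,10]=3
  size 4 → [1,7,9,10]=1  [3,4,5,8]=1  [4,5,6,8]=4  [4,5,8,10]=4  [5,6,8,10]=12  [5,8,9,10]=6  [6,7,9,10]=4  [6,8,9,10]=12  [7,8,9,10]=4
  size 5 → [0,1,7,9,10]=1  [1,6,7,9,10]=5  [1,7,8,9,10]=5  [2,3,4,5,8]=1  [3,4,5,6,8]=5  [3,4,5,8,10]=5  [4,5,6,8,10]=20  [4,5,8,9,10]=10  [5,6,8,9,10]=30  [5,7,8,9,10]=10  [6,7,8,9,10]=20
  size 6 → [0,1,6,7,9,10]=6  [0,1,7,8,9,10]=6  [1,5,7,8,9,10]=15  [1,6,7,8,9,10]=30  [2,3,4,5,6,8]=6  [2,3,4,5,8,10]=6  [3,4,5,6,8,10]=30  [3,4,5,8,9,10]=15  [4,5,6,8,9,10]=60  [4,5,7,8,9,10]=20  [5,6,7,8,9,10]=60
  size 7 → [0,1,5,7,8,9,10]=21  [0,1,6,7,8,9,10]=42  [1,4,5,7,8,9,10]=35  [1,5,6,7,8,9,10]=105  [2,3,4,5,6,8,10]=42  [2,3,4,5,8,9,10]=21  [3,4,5,6,8,9,10]=105  [3,4,5,7,8,9,10]=35  [4,5,6,7,8,9,10]=140
  size 8 → [0,1,4,5,7,8,9,10]=56  [0,1,5,6,7,8,9,10]=168  [1,3,4,5,7,8,9,10]=70  [1,4,5,6,7,8,9,10]=280  [2,3,4,5,6,8,9,10]=168  [2,3,4,5,7,8,9,10]=56  [3,4,5,6,7,8,9,10]=280
  size 9 → [0,1,3,4,5,7,8,9,10]=126  [0,1,4,5,6,7,8,9,10]=504  [1,2,3,4,5,7,8,9,10]=126  [1,3,4,5,6,7,8,9,10]=630  [2,3,4,5,6,7,8,9,10]=504
  first=0(z) contributes 1260
  first=2(x) contributes 1260
  first=6(c) contributes 252
|[w]| = 2772

2772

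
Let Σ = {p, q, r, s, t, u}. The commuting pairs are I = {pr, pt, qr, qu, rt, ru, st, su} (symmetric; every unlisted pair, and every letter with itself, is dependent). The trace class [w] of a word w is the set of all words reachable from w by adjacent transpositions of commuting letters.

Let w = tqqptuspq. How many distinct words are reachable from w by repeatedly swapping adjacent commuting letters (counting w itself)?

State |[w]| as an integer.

5

0(t) covers ∅
1(q) covers 0:t
2(q) covers 1:q
3(p) covers 2:q
4(t) covers 2:q
5(u) covers 3:p, 4:t
6(s) covers 3:p
7(p) covers 5:u, 6:s
8(q) covers 7:p
floor of heap: 0:t
completions by unplaced set U, small U first (add the entries for U minus each lowest piece of U):
  |U|=1: {8}:1
  |U|=2: {7,8}:1
  |U|=3: {5,7,8}:1  {6,7,8}:1
  |U|=4: {4,5,7,8}:1  {5,6,7,8}:2
  |U|=5: {3,5,6,7,8}:2  {4,5,6,7,8}:3
  |U|=6: {3,4,5,6,7,8}:5
  |U|=7: {2,3,4,5,6,7,8}:5
  start at 0(t): 5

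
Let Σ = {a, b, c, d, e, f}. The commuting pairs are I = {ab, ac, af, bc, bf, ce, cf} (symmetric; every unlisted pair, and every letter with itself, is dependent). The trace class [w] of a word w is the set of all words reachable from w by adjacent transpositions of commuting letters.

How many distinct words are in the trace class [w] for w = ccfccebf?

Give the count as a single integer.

0(c) covers ∅
1(c) covers 0:c
2(f) covers ∅
3(c) covers 1:c
4(c) covers 3:c
5(e) covers 2:f
6(b) covers 5:e
7(f) covers 5:e
floor of heap: 0:c, 2:f
completions by unplaced set U, small U first (add the entries for U minus each lowest piece of U):
  |U|=1: {4}:1  {6}:1  {7}:1
  |U|=2: {3,4}:1  {4,6}:2  {4,7}:2  {6,7}:2
  |U|=3: {1,3,4}:1  {3,4,6}:3  {3,4,7}:3  {4,6,7}:6  {5,6,7}:2
  |U|=4: {0,1,3,4}:1  {1,3,4,6}:4  {1,3,4,7}:4  {2,5,6,7}:2  {3,4,6,7}:12  {4,5,6,7}:8
  |U|=5: {0,1,3,4,6}:5  {0,1,3,4,7}:5  {1,3,4,6,7}:20  {2,4,5,6,7}:10  {3,4,5,6,7}:20
  |U|=6: {0,1,3,4,6,7}:30  {1,3,4,5,6,7}:40  {2,3,4,5,6,7}:30
  start at 0(c): 70
  start at 2(f): 70
sum over floor = 140

140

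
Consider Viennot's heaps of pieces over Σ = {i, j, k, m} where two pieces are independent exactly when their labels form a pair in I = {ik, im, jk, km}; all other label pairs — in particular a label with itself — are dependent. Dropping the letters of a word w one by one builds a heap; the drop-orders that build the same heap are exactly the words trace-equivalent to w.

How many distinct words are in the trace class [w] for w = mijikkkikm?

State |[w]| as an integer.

0(m) covers ∅
1(i) covers ∅
2(j) covers 0:m, 1:i
3(i) covers 2:j
4(k) covers ∅
5(k) covers 4:k
6(k) covers 5:k
7(i) covers 3:i
8(k) covers 6:k
9(m) covers 2:j
floor of heap: 0:m, 1:i, 4:k
completions by unplaced set U, small U first (add the entries for U minus each lowest piece of U):
  |U|=1: {7}:1  {8}:1  {9}:1
  |U|=2: {3,7}:1  {6,8}:1  {7,8}:2  {7,9}:2  {8,9}:2
  |U|=3: {3,7,8}:3  {3,7,9}:3  {5,6,8}:1  {6,7,8}:3  {6,8,9}:3  {7,8,9}:6
  |U|=4: {2,3,7,9}:3  {3,6,7,8}:6  {3,7,8,9}:12  {4,5,6,8}:1  {5,6,7,8}:4  {5,6,8,9}:4  {6,7,8,9}:12
  |U|=5: {0,2,3,7,9}:3  {1,2,3,7,9}:3  {2,3,7,8,9}:15  {3,5,6,7,8}:10  {3,6,7,8,9}:30  {4,5,6,7,8}:5  {4,5,6,8,9}:5  {5,6,7,8,9}:20
  |U|=6: {0,1,2,3,7,9}:6  {0,2,3,7,8,9}:18  {1,2,3,7,8,9}:18  {2,3,6,7,8,9}:45  {3,4,5,6,7,8}:15  {3,5,6,7,8,9}:60  {4,5,6,7,8,9}:30
  |U|=7: {0,1,2,3,7,8,9}:42  {0,2,3,6,7,8,9}:63  {1,2,3,6,7,8,9}:63  {2,3,5,6,7,8,9}:105  {3,4,5,6,7,8,9}:105
  |U|=8: {0,1,2,3,6,7,8,9}:168  {0,2,3,5,6,7,8,9}:168  {1,2,3,5,6,7,8,9}:168  {2,3,4,5,6,7,8,9}:210
  start at 0(m): 378
  start at 1(i): 378
  start at 4(k): 504
sum over floor = 1260

1260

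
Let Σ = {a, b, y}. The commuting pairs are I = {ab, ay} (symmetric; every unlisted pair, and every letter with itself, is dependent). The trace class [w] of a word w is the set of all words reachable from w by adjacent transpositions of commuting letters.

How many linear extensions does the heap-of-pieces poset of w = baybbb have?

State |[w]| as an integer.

piece 0:b — minimal
piece 1:a — minimal
piece 2:y rests on {0:b}
piece 3:b rests on {2:y}
piece 4:b rests on {3:b}
piece 5:b rests on {4:b}
minimal pieces: {0:b, 1:a}
ways to finish when only these pieces remain (= sum over removing one remaining piece with nothing left below it):
  1 left: {1}→1  {5}→1
  2 left: {1,5}→2  {4,5}→1
  3 left: {1,4,5}→3  {3,4,5}→1
  4 left: {1,3,4,5}→4  {2,3,4,5}→1
  placing 0:b first → 5 extensions
  placing 1:a first → 1 extensions
total linear extensions = 6

6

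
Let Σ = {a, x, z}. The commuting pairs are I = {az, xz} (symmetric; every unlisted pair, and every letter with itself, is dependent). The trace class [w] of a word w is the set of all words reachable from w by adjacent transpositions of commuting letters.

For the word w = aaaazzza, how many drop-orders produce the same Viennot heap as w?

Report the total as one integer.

#0=a has no predecessor
#1=a depends on [0:a]
#2=a depends on [1:a]
#3=a depends on [2:a]
#4=z has no predecessor
#5=z depends on [4:z]
#6=z depends on [5:z]
#7=a depends on [3:a]
sources: [0:a, 4:z]
N(rest) = Σ N(rest − s) over sources s of rest; N(one piece) = 1:
  size 1 → [6]=1  [7]=1
  size 2 → [3,7]=1  [5,6]=1  [6,7]=2
  size 3 → [2,3,7]=1  [3,6,7]=3  [4,5,6]=1  [5,6,7]=3
  size 4 → [1,2,3,7]=1  [2,3,6,7]=4  [3,5,6,7]=6  [4,5,6,7]=4
  size 5 → [0,1,2,3,7]=1  [1,2,3,6,7]=5  [2,3,5,6,7]=10  [3,4,5,6,7]=10
  size 6 → [0,1,2,3,6,7]=6  [1,2,3,5,6,7]=15  [2,3,4,5,6,7]=20
  first=0(a) contributes 35
  first=4(z) contributes 21
|[w]| = 56

56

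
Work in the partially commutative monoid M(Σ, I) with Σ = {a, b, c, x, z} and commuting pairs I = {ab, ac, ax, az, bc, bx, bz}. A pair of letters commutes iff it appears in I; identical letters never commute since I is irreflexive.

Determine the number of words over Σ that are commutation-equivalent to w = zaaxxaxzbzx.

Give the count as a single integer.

1320

0(z) covers ∅
1(a) covers ∅
2(a) covers 1:a
3(x) covers 0:z
4(x) covers 3:x
5(a) covers 2:a
6(x) covers 4:x
7(z) covers 6:x
8(b) covers ∅
9(z) covers 7:z
10(x) covers 9:z
floor of heap: 0:z, 1:a, 8:b
completions by unplaced set U, small U first (add the entries for U minus each lowest piece of U):
  |U|=1: {5}:1  {8}:1  {10}:1
  |U|=2: {2,5}:1  {5,8}:2  {5,10}:2  {8,10}:2  {9,10}:1
  |U|=3: {1,2,5}:1  {2,5,8}:3  {2,5,10}:3  {5,8,10}:6  {5,9,10}:3  {7,9,10}:1  {8,9,10}:3
  |U|=4: {1,2,5,8}:4  {1,2,5,10}:4  {2,5,8,10}:12  {2,5,9,10}:6  {5,7,9,10}:4  {5,8,9,10}:12  {6,7,9,10}:1  {7,8,9,10}:4
  |U|=5: {1,2,5,8,10}:20  {1,2,5,9,10}:10  {2,5,7,9,10}:10  {2,5,8,9,10}:30  {4,6,7,9,10}:1  {5,6,7,9,10}:5  {5,7,8,9,10}:20  {6,7,8,9,10}:5
  |U|=6: {1,2,5,7,9,10}:20  {1,2,5,8,9,10}:60  {2,5,6,7,9,10}:15  {2,5,7,8,9,10}:60  {3,4,6,7,9,10}:1  {4,5,6,7,9,10}:6  {4,6,7,8,9,10}:6  {5,6,7,8,9,10}:30
  |U|=7: {0,3,4,6,7,9,10}:1  {1,2,5,6,7,9,10}:35  {1,2,5,7,8,9,10}:140  {2,4,5,6,7,9,10}:21  {2,5,6,7,8,9,10}:105  {3,4,5,6,7,9,10}:7  {3,4,6,7,8,9,10}:7  {4,5,6,7,8,9,10}:42
  |U|=8: {0,3,4,5,6,7,9,10}:8  {0,3,4,6,7,8,9,10}:8  {1,2,4,5,6,7,9,10}:56  {1,2,5,6,7,8,9,10}:280  {2,3,4,5,6,7,9,10}:28  {2,4,5,6,7,8,9,10}:168  {3,4,5,6,7,8,9,10}:56
  |U|=9: {0,2,3,4,5,6,7,9,10}:36  {0,3,4,5,6,7,8,9,10}:72  {1,2,3,4,5,6,7,9,10}:84  {1,2,4,5,6,7,8,9,10}:504  {2,3,4,5,6,7,8,9,10}:252
  start at 0(z): 840
  start at 1(a): 360
  start at 8(b): 120
sum over floor = 1320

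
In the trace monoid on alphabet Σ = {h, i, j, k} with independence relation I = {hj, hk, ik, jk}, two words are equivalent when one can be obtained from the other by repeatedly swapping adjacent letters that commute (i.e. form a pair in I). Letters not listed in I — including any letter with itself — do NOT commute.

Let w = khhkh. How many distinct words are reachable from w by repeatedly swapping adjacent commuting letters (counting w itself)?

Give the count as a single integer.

piece 0:k — minimal
piece 1:h — minimal
piece 2:h rests on {1:h}
piece 3:k rests on {0:k}
piece 4:h rests on {2:h}
minimal pieces: {0:k, 1:h}
ways to finish when only these pieces remain (= sum over removing one remaining piece with nothing left below it):
  1 left: {3}→1  {4}→1
  2 left: {0,3}→1  {2,4}→1  {3,4}→2
  3 left: {0,3,4}→3  {1,2,4}→1  {2,3,4}→3
  placing 0:k first → 4 extensions
  placing 1:h first → 6 extensions
total linear extensions = 10

10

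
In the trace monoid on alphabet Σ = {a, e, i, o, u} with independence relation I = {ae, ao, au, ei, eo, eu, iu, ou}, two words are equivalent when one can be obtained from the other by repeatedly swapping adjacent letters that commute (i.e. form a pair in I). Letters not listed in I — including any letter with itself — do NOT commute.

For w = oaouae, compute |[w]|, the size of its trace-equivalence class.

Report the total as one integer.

180

#0=o has no predecessor
#1=a has no predecessor
#2=o depends on [0:o]
#3=u has no predecessor
#4=a depends on [1:a]
#5=e has no predecessor
sources: [0:o, 1:a, 3:u, 5:e]
N(rest) = Σ N(rest − s) over sources s of rest; N(one piece) = 1:
  size 1 → [2]=1  [3]=1  [4]=1  [5]=1
  size 2 → [0,2]=1  [1,4]=1  [2,3]=2  [2,4]=2  [2,5]=2  [3,4]=2  [3,5]=2  [4,5]=2
  size 3 → [0,2,3]=3  [0,2,4]=3  [0,2,5]=3  [1,2,4]=3  [1,3,4]=3  [1,4,5]=3  [2,3,4]=6  [2,3,5]=6  [2,4,5]=6  [3,4,5]=6
  size 4 → [0,1,2,4]=6  [0,2,3,4]=12  [0,2,3,5]=12  [0,2,4,5]=12  [1,2,3,4]=12  [1,2,4,5]=12  [1,3,4,5]=12  [2,3,4,5]=24
  first=0(o) contributes 60
  first=1(a) contributes 60
  first=3(u) contributes 30
  first=5(e) contributes 30
|[w]| = 180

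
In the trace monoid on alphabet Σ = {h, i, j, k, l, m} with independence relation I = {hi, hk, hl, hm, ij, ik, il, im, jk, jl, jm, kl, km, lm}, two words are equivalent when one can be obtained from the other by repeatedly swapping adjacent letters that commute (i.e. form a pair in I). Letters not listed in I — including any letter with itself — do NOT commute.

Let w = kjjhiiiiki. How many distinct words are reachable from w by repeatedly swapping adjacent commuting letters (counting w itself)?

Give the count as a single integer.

2520

piece 0:k — minimal
piece 1:j — minimal
piece 2:j rests on {1:j}
piece 3:h rests on {2:j}
piece 4:i — minimal
piece 5:i rests on {4:i}
piece 6:i rests on {5:i}
piece 7:i rests on {6:i}
piece 8:k rests on {0:k}
piece 9:i rests on {7:i}
minimal pieces: {0:k, 1:j, 4:i}
ways to finish when only these pieces remain (= sum over removing one remaining piece with nothing left below it):
  1 left: {3}→1  {8}→1  {9}→1
  2 left: {0,8}→1  {2,3}→1  {3,8}→2  {3,9}→2  {7,9}→1  {8,9}→2
  3 left: {0,3,8}→3  {0,8,9}→3  {1,2,3}→1  {2,3,8}→3  {2,3,9}→3  {3,7,9}→3  {3,8,9}→6  {6,7,9}→1  {7,8,9}→3
  4 left: {0,2,3,8}→6  {0,3,8,9}→12  {0,7,8,9}→6  {1,2,3,8}→4  {1,2,3,9}→4  {2,3,7,9}→6  {2,3,8,9}→12  {3,6,7,9}→4  {3,7,8,9}→12  {5,6,7,9}→1  {6,7,8,9}→4
  5 left: {0,1,2,3,8}→10  {0,2,3,8,9}→30  {0,3,7,8,9}→30  {0,6,7,8,9}→10  {1,2,3,7,9}→10  {1,2,3,8,9}→20  {2,3,6,7,9}→10  {2,3,7,8,9}→30  {3,5,6,7,9}→5  {3,6,7,8,9}→20  {4,5,6,7,9}→1  {5,6,7,8,9}→5
  6 left: {0,1,2,3,8,9}→60  {0,2,3,7,8,9}→90  {0,3,6,7,8,9}→60  {0,5,6,7,8,9}→15  {1,2,3,6,7,9}→20  {1,2,3,7,8,9}→60  {2,3,5,6,7,9}→15  {2,3,6,7,8,9}→60  {3,4,5,6,7,9}→6  {3,5,6,7,8,9}→30  {4,5,6,7,8,9}→6
  7 left: {0,1,2,3,7,8,9}→210  {0,2,3,6,7,8,9}→210  {0,3,5,6,7,8,9}→105  {0,4,5,6,7,8,9}→21  {1,2,3,5,6,7,9}→35  {1,2,3,6,7,8,9}→140  {2,3,4,5,6,7,9}→21  {2,3,5,6,7,8,9}→105  {3,4,5,6,7,8,9}→42
  8 left: {0,1,2,3,6,7,8,9}→560  {0,2,3,5,6,7,8,9}→420  {0,3,4,5,6,7,8,9}→168  {1,2,3,4,5,6,7,9}→56  {1,2,3,5,6,7,8,9}→280  {2,3,4,5,6,7,8,9}→168
  placing 0:k first → 504 extensions
  placing 1:j first → 756 extensions
  placing 4:i first → 1260 extensions
total linear extensions = 2520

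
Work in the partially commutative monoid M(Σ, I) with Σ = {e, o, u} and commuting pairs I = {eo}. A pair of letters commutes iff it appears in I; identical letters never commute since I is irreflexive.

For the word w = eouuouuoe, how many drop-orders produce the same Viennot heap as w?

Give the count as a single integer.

0(e) covers ∅
1(o) covers ∅
2(u) covers 0:e, 1:o
3(u) covers 2:u
4(o) covers 3:u
5(u) covers 4:o
6(u) covers 5:u
7(o) covers 6:u
8(e) covers 6:u
floor of heap: 0:e, 1:o
completions by unplaced set U, small U first (add the entries for U minus each lowest piece of U):
  |U|=1: {7}:1  {8}:1
  |U|=2: {7,8}:2
  |U|=3: {6,7,8}:2
  |U|=4: {5,6,7,8}:2
  |U|=5: {4,5,6,7,8}:2
  |U|=6: {3,4,5,6,7,8}:2
  |U|=7: {2,3,4,5,6,7,8}:2
  start at 0(e): 2
  start at 1(o): 2
sum over floor = 4

4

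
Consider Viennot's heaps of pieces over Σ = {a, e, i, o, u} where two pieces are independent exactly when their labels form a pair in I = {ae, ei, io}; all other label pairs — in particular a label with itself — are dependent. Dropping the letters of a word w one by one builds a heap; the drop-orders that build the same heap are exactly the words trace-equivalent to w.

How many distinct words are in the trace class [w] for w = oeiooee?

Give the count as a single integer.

7

piece 0:o — minimal
piece 1:e rests on {0:o}
piece 2:i — minimal
piece 3:o rests on {1:e}
piece 4:o rests on {3:o}
piece 5:e rests on {4:o}
piece 6:e rests on {5:e}
minimal pieces: {0:o, 2:i}
ways to finish when only these pieces remain (= sum over removing one remaining piece with nothing left below it):
  1 left: {2}→1  {6}→1
  2 left: {2,6}→2  {5,6}→1
  3 left: {2,5,6}→3  {4,5,6}→1
  4 left: {2,4,5,6}→4  {3,4,5,6}→1
  5 left: {1,3,4,5,6}→1  {2,3,4,5,6}→5
  placing 0:o first → 6 extensions
  placing 2:i first → 1 extensions
total linear extensions = 7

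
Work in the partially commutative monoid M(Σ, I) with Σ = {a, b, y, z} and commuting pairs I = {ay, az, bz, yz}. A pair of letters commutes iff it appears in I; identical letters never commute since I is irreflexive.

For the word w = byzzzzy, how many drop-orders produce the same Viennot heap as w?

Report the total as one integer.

35

piece 0:b — minimal
piece 1:y rests on {0:b}
piece 2:z — minimal
piece 3:z rests on {2:z}
piece 4:z rests on {3:z}
piece 5:z rests on {4:z}
piece 6:y rests on {1:y}
minimal pieces: {0:b, 2:z}
ways to finish when only these pieces remain (= sum over removing one remaining piece with nothing left below it):
  1 left: {5}→1  {6}→1
  2 left: {1,6}→1  {4,5}→1  {5,6}→2
  3 left: {0,1,6}→1  {1,5,6}→3  {3,4,5}→1  {4,5,6}→3
  4 left: {0,1,5,6}→4  {1,4,5,6}→6  {2,3,4,5}→1  {3,4,5,6}→4
  5 left: {0,1,4,5,6}→10  {1,3,4,5,6}→10  {2,3,4,5,6}→5
  placing 0:b first → 15 extensions
  placing 2:z first → 20 extensions
total linear extensions = 35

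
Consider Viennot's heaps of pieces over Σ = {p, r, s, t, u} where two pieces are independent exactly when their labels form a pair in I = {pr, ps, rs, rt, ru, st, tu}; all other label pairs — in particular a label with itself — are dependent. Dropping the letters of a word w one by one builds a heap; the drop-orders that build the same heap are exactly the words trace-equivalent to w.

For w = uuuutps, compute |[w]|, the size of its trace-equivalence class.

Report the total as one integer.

11

drop 0:u onto floor
drop 1:u onto {0:u}
drop 2:u onto {1:u}
drop 3:u onto {2:u}
drop 4:t onto floor
drop 5:p onto {3:u, 4:t}
drop 6:s onto {3:u}
ground layer = {0:u, 4:t}
drop-orders for the pieces not yet dropped (sum over which currently-grounded one goes next):
  1 to go: {5} 1  {6} 1
  2 to go: {4,5} 1  {5,6} 2
  3 to go: {3,5,6} 2  {4,5,6} 3
  4 to go: {2,3,5,6} 2  {3,4,5,6} 5
  5 to go: {1,2,3,5,6} 2  {2,3,4,5,6} 7
  if 0:u drops first: 9 orders
  if 4:t drops first: 2 orders
heap linearizations: 11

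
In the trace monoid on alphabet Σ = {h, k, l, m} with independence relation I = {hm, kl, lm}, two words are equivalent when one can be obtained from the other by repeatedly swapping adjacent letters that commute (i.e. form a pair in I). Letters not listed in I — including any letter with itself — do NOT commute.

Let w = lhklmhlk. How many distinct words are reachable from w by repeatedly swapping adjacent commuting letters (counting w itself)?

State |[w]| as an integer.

12

drop 0:l onto floor
drop 1:h onto {0:l}
drop 2:k onto {1:h}
drop 3:l onto {1:h}
drop 4:m onto {2:k}
drop 5:h onto {2:k, 3:l}
drop 6:l onto {5:h}
drop 7:k onto {4:m, 5:h}
ground layer = {0:l}
drop-orders for the pieces not yet dropped (sum over which currently-grounded one goes next):
  1 to go: {6} 1  {7} 1
  2 to go: {4,7} 1  {6,7} 2
  3 to go: {4,6,7} 3  {5,6,7} 2
  4 to go: {3,5,6,7} 2  {4,5,6,7} 5
  5 to go: {2,4,5,6,7} 5  {3,4,5,6,7} 7
  6 to go: {2,3,4,5,6,7} 12
  if 0:l drops first: 12 orders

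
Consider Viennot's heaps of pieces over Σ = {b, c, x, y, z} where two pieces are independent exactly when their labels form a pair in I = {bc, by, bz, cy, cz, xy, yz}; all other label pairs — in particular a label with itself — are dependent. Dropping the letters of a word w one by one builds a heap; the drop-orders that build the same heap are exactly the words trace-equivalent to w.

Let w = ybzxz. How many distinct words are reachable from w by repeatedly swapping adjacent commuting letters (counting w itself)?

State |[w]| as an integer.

piece 0:y — minimal
piece 1:b — minimal
piece 2:z — minimal
piece 3:x rests on {1:b, 2:z}
piece 4:z rests on {3:x}
minimal pieces: {0:y, 1:b, 2:z}
ways to finish when only these pieces remain (= sum over removing one remaining piece with nothing left below it):
  1 left: {0}→1  {4}→1
  2 left: {0,4}→2  {3,4}→1
  3 left: {0,3,4}→3  {1,3,4}→1  {2,3,4}→1
  placing 0:y first → 2 extensions
  placing 1:b first → 4 extensions
  placing 2:z first → 4 extensions
total linear extensions = 10

10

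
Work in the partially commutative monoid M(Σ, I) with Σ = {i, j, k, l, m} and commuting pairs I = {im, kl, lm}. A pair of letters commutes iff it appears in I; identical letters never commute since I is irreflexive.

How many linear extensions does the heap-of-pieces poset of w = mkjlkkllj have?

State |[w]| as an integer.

piece 0:m — minimal
piece 1:k rests on {0:m}
piece 2:j rests on {1:k}
piece 3:l rests on {2:j}
piece 4:k rests on {2:j}
piece 5:k rests on {4:k}
piece 6:l rests on {3:l}
piece 7:l rests on {6:l}
piece 8:j rests on {5:k, 7:l}
minimal pieces: {0:m}
ways to finish when only these pieces remain (= sum over removing one remaining piece with nothing left below it):
  1 left: {8}→1
  2 left: {5,8}→1  {7,8}→1
  3 left: {4,5,8}→1  {5,7,8}→2  {6,7,8}→1
  4 left: {3,6,7,8}→1  {4,5,7,8}→3  {5,6,7,8}→3
  5 left: {3,5,6,7,8}→4  {4,5,6,7,8}→6
  6 left: {3,4,5,6,7,8}→10
  7 left: {2,3,4,5,6,7,8}→10
  placing 0:m first → 10 extensions

10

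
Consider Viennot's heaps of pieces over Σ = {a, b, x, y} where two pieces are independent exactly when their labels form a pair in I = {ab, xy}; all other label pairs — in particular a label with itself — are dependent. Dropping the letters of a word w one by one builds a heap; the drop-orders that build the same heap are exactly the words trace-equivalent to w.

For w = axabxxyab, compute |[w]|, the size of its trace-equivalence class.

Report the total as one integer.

12

#0=a has no predecessor
#1=x depends on [0:a]
#2=a depends on [1:x]
#3=b depends on [1:x]
#4=x depends on [2:a, 3:b]
#5=x depends on [4:x]
#6=y depends on [2:a, 3:b]
#7=a depends on [5:x, 6:y]
#8=b depends on [5:x, 6:y]
sources: [0:a]
N(rest) = Σ N(rest − s) over sources s of rest; N(one piece) = 1:
  size 1 → [7]=1  [8]=1
  size 2 → [7,8]=2
  size 3 → [5,7,8]=2  [6,7,8]=2
  size 4 → [4,5,7,8]=2  [5,6,7,8]=4
  size 5 → [4,5,6,7,8]=6
  size 6 → [2,4,5,6,7,8]=6  [3,4,5,6,7,8]=6
  size 7 → [2,3,4,5,6,7,8]=12
  first=0(a) contributes 12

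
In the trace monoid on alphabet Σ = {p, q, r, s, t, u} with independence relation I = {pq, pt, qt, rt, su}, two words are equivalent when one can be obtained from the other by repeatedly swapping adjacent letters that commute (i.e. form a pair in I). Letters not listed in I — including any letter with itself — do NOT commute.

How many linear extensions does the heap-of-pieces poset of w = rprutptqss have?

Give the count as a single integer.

#0=r has no predecessor
#1=p depends on [0:r]
#2=r depends on [1:p]
#3=u depends on [2:r]
#4=t depends on [3:u]
#5=p depends on [3:u]
#6=t depends on [4:t]
#7=q depends on [3:u]
#8=s depends on [5:p, 6:t, 7:q]
#9=s depends on [8:s]
sources: [0:r]
N(rest) = Σ N(rest − s) over sources s of rest; N(one piece) = 1:
  size 1 → [9]=1
  size 2 → [8,9]=1
  size 3 → [5,8,9]=1  [6,8,9]=1  [7,8,9]=1
  size 4 → [4,6,8,9]=1  [5,6,8,9]=2  [5,7,8,9]=2  [6,7,8,9]=2
  size 5 → [4,5,6,8,9]=3  [4,6,7,8,9]=3  [5,6,7,8,9]=6
  size 6 → [4,5,6,7,8,9]=12
  size 7 → [3,4,5,6,7,8,9]=12
  size 8 → [2,3,4,5,6,7,8,9]=12
  first=0(r) contributes 12

12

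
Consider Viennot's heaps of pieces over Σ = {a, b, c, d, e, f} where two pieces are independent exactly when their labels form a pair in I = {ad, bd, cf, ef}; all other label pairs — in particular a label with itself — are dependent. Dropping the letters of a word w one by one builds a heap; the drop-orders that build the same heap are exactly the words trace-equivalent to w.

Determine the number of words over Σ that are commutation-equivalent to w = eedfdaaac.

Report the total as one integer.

#0=e has no predecessor
#1=e depends on [0:e]
#2=d depends on [1:e]
#3=f depends on [2:d]
#4=d depends on [3:f]
#5=a depends on [3:f]
#6=a depends on [5:a]
#7=a depends on [6:a]
#8=c depends on [4:d, 7:a]
sources: [0:e]
N(rest) = Σ N(rest − s) over sources s of rest; N(one piece) = 1:
  size 1 → [8]=1
  size 2 → [4,8]=1  [7,8]=1
  size 3 → [4,7,8]=2  [6,7,8]=1
  size 4 → [4,6,7,8]=3  [5,6,7,8]=1
  size 5 → [4,5,6,7,8]=4
  size 6 → [3,4,5,6,7,8]=4
  size 7 → [2,3,4,5,6,7,8]=4
  first=0(e) contributes 4

4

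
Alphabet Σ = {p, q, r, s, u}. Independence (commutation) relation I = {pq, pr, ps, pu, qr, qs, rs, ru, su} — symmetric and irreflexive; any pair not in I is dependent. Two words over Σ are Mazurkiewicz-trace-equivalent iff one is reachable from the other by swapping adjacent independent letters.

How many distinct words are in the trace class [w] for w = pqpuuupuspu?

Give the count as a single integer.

#0=p has no predecessor
#1=q has no predecessor
#2=p depends on [0:p]
#3=u depends on [1:q]
#4=u depends on [3:u]
#5=u depends on [4:u]
#6=p depends on [2:p]
#7=u depends on [5:u]
#8=s has no predecessor
#9=p depends on [6:p]
#10=u depends on [7:u]
sources: [0:p, 1:q, 8:s]
N(rest) = Σ N(rest − s) over sources s of rest; N(one piece) = 1:
  size 1 → [8]=1  [9]=1  [10]=1
  size 2 → [6,9]=1  [7,10]=1  [8,9]=2  [8,10]=2  [9,10]=2
  size 3 → [2,6,9]=1  [5,7,10]=1  [6,8,9]=3  [6,9,10]=3  [7,8,10]=3  [7,9,10]=3  [8,9,10]=6
  size 4 → [0,2,6,9]=1  [2,6,8,9]=4  [2,6,9,10]=4  [4,5,7,10]=1  [5,7,8,10]=4  [5,7,9,10]=4  [6,7,9,10]=6  [6,8,9,10]=12  [7,8,9,10]=12
  size 5 → [0,2,6,8,9]=5  [0,2,6,9,10]=5  [2,6,7,9,10]=10  [2,6,8,9,10]=20  [3,4,5,7,10]=1  [4,5,7,8,10]=5  [4,5,7,9,10]=5  [5,6,7,9,10]=10  [5,7,8,9,10]=20  [6,7,8,9,10]=30
  size 6 → [0,2,6,7,9,10]=15  [0,2,6,8,9,10]=30  [1,3,4,5,7,10]=1  [2,5,6,7,9,10]=20  [2,6,7,8,9,10]=60  [3,4,5,7,8,10]=6  [3,4,5,7,9,10]=6  [4,5,6,7,9,10]=15  [4,5,7,8,9,10]=30  [5,6,7,8,9,10]=60
  size 7 → [0,2,5,6,7,9,10]=35  [0,2,6,7,8,9,10]=105  [1,3,4,5,7,8,10]=7  [1,3,4,5,7,9,10]=7  [2,4,5,6,7,9,10]=35  [2,5,6,7,8,9,10]=140  [3,4,5,6,7,9,10]=21  [3,4,5,7,8,9,10]=42  [4,5,6,7,8,9,10]=105
  size 8 → [0,2,4,5,6,7,9,10]=70  [0,2,5,6,7,8,9,10]=280  [1,3,4,5,6,7,9,10]=28  [1,3,4,5,7,8,9,10]=56  [2,3,4,5,6,7,9,10]=56  [2,4,5,6,7,8,9,10]=280  [3,4,5,6,7,8,9,10]=168
  size 9 → [0,2,3,4,5,6,7,9,10]=126  [0,2,4,5,6,7,8,9,10]=630  [1,2,3,4,5,6,7,9,10]=84  [1,3,4,5,6,7,8,9,10]=252  [2,3,4,5,6,7,8,9,10]=504
  first=0(p) contributes 840
  first=1(q) contributes 1260
  first=8(s) contributes 210
|[w]| = 2310

2310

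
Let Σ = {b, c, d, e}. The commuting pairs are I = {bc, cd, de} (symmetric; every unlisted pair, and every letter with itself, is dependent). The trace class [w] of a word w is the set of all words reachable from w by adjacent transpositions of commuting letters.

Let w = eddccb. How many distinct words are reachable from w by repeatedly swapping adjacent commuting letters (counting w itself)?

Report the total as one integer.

19

piece 0:e — minimal
piece 1:d — minimal
piece 2:d rests on {1:d}
piece 3:c rests on {0:e}
piece 4:c rests on {3:c}
piece 5:b rests on {0:e, 2:d}
minimal pieces: {0:e, 1:d}
ways to finish when only these pieces remain (= sum over removing one remaining piece with nothing left below it):
  1 left: {4}→1  {5}→1
  2 left: {2,5}→1  {3,4}→1  {4,5}→2
  3 left: {1,2,5}→1  {2,4,5}→3  {3,4,5}→3
  4 left: {0,3,4,5}→3  {1,2,4,5}→4  {2,3,4,5}→6
  placing 0:e first → 10 extensions
  placing 1:d first → 9 extensions
total linear extensions = 19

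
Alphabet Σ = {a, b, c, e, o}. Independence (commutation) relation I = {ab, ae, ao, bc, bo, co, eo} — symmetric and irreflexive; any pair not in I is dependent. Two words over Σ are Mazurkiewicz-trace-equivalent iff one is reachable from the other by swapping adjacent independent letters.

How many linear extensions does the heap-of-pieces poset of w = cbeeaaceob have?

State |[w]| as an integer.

160

drop 0:c onto floor
drop 1:b onto floor
drop 2:e onto {0:c, 1:b}
drop 3:e onto {2:e}
drop 4:a onto {0:c}
drop 5:a onto {4:a}
drop 6:c onto {3:e, 5:a}
drop 7:e onto {6:c}
drop 8:o onto floor
drop 9:b onto {7:e}
ground layer = {0:c, 1:b, 8:o}
drop-orders for the pieces not yet dropped (sum over which currently-grounded one goes next):
  1 to go: {8} 1  {9} 1
  2 to go: {7,9} 1  {8,9} 2
  3 to go: {6,7,9} 1  {7,8,9} 3
  4 to go: {3,6,7,9} 1  {5,6,7,9} 1  {6,7,8,9} 4
  5 to go: {2,3,6,7,9} 1  {3,5,6,7,9} 2  {3,6,7,8,9} 5  {4,5,6,7,9} 1  {5,6,7,8,9} 5
  6 to go: {1,2,3,6,7,9} 1  {2,3,5,6,7,9} 3  {2,3,6,7,8,9} 6  {3,4,5,6,7,9} 3  {3,5,6,7,8,9} 12  {4,5,6,7,8,9} 6
  7 to go: {1,2,3,5,6,7,9} 4  {1,2,3,6,7,8,9} 7  {2,3,4,5,6,7,9} 6  {2,3,5,6,7,8,9} 21  {3,4,5,6,7,8,9} 21
  8 to go: {0,2,3,4,5,6,7,9} 6  {1,2,3,4,5,6,7,9} 10  {1,2,3,5,6,7,8,9} 32  {2,3,4,5,6,7,8,9} 48
  if 0:c drops first: 90 orders
  if 1:b drops first: 54 orders
  if 8:o drops first: 16 orders
heap linearizations: 160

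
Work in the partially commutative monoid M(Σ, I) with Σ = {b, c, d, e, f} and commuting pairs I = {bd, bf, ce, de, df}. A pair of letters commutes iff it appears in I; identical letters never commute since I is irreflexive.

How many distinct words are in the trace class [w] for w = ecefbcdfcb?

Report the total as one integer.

12

#0=e has no predecessor
#1=c has no predecessor
#2=e depends on [0:e]
#3=f depends on [1:c, 2:e]
#4=b depends on [1:c, 2:e]
#5=c depends on [3:f, 4:b]
#6=d depends on [5:c]
#7=f depends on [5:c]
#8=c depends on [6:d, 7:f]
#9=b depends on [8:c]
sources: [0:e, 1:c]
N(rest) = Σ N(rest − s) over sources s of rest; N(one piece) = 1:
  size 1 → [9]=1
  size 2 → [8,9]=1
  size 3 → [6,8,9]=1  [7,8,9]=1
  size 4 → [6,7,8,9]=2
  size 5 → [5,6,7,8,9]=2
  size 6 → [3,5,6,7,8,9]=2  [4,5,6,7,8,9]=2
  size 7 → [3,4,5,6,7,8,9]=4
  size 8 → [1,3,4,5,6,7,8,9]=4  [2,3,4,5,6,7,8,9]=4
  first=0(e) contributes 8
  first=1(c) contributes 4
|[w]| = 12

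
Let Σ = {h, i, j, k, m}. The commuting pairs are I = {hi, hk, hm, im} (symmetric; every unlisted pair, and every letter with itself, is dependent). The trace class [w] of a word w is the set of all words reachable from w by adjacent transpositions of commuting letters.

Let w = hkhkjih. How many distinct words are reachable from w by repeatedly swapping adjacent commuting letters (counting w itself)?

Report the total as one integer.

12

piece 0:h — minimal
piece 1:k — minimal
piece 2:h rests on {0:h}
piece 3:k rests on {1:k}
piece 4:j rests on {2:h, 3:k}
piece 5:i rests on {4:j}
piece 6:h rests on {4:j}
minimal pieces: {0:h, 1:k}
ways to finish when only these pieces remain (= sum over removing one remaining piece with nothing left below it):
  1 left: {5}→1  {6}→1
  2 left: {5,6}→2
  3 left: {4,5,6}→2
  4 left: {2,4,5,6}→2  {3,4,5,6}→2
  5 left: {0,2,4,5,6}→2  {1,3,4,5,6}→2  {2,3,4,5,6}→4
  placing 0:h first → 6 extensions
  placing 1:k first → 6 extensions
total linear extensions = 12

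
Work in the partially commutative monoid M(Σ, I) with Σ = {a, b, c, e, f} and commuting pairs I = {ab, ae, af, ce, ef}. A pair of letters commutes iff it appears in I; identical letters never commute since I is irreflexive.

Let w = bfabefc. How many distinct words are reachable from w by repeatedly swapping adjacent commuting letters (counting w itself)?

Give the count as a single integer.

17

piece 0:b — minimal
piece 1:f rests on {0:b}
piece 2:a — minimal
piece 3:b rests on {1:f}
piece 4:e rests on {3:b}
piece 5:f rests on {3:b}
piece 6:c rests on {2:a, 5:f}
minimal pieces: {0:b, 2:a}
ways to finish when only these pieces remain (= sum over removing one remaining piece with nothing left below it):
  1 left: {4}→1  {6}→1
  2 left: {2,6}→1  {4,6}→2  {5,6}→1
  3 left: {2,4,6}→3  {2,5,6}→2  {4,5,6}→3
  4 left: {2,4,5,6}→8  {3,4,5,6}→3
  5 left: {1,3,4,5,6}→3  {2,3,4,5,6}→11
  placing 0:b first → 14 extensions
  placing 2:a first → 3 extensions
total linear extensions = 17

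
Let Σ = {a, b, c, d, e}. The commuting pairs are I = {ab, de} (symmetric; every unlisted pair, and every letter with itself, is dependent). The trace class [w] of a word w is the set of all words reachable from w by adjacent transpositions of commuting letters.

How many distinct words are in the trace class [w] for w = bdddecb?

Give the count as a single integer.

4

#0=b has no predecessor
#1=d depends on [0:b]
#2=d depends on [1:d]
#3=d depends on [2:d]
#4=e depends on [0:b]
#5=c depends on [3:d, 4:e]
#6=b depends on [5:c]
sources: [0:b]
N(rest) = Σ N(rest − s) over sources s of rest; N(one piece) = 1:
  size 1 → [6]=1
  size 2 → [5,6]=1
  size 3 → [3,5,6]=1  [4,5,6]=1
  size 4 → [2,3,5,6]=1  [3,4,5,6]=2
  size 5 → [1,2,3,5,6]=1  [2,3,4,5,6]=3
  first=0(b) contributes 4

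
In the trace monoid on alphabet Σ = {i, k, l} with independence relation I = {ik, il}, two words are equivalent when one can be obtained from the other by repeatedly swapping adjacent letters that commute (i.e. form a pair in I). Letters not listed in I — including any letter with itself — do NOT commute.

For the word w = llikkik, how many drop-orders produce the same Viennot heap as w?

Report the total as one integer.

21

piece 0:l — minimal
piece 1:l rests on {0:l}
piece 2:i — minimal
piece 3:k rests on {1:l}
piece 4:k rests on {3:k}
piece 5:i rests on {2:i}
piece 6:k rests on {4:k}
minimal pieces: {0:l, 2:i}
ways to finish when only these pieces remain (= sum over removing one remaining piece with nothing left below it):
  1 left: {5}→1  {6}→1
  2 left: {2,5}→1  {4,6}→1  {5,6}→2
  3 left: {2,5,6}→3  {3,4,6}→1  {4,5,6}→3
  4 left: {1,3,4,6}→1  {2,4,5,6}→6  {3,4,5,6}→4
  5 left: {0,1,3,4,6}→1  {1,3,4,5,6}→5  {2,3,4,5,6}→10
  placing 0:l first → 15 extensions
  placing 2:i first → 6 extensions
total linear extensions = 21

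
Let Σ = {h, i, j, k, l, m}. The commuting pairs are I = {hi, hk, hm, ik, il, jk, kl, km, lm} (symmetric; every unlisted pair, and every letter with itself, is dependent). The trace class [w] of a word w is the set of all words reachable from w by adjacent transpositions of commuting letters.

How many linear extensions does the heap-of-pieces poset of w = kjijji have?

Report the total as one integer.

6

drop 0:k onto floor
drop 1:j onto floor
drop 2:i onto {1:j}
drop 3:j onto {2:i}
drop 4:j onto {3:j}
drop 5:i onto {4:j}
ground layer = {0:k, 1:j}
drop-orders for the pieces not yet dropped (sum over which currently-grounded one goes next):
  1 to go: {0} 1  {5} 1
  2 to go: {0,5} 2  {4,5} 1
  3 to go: {0,4,5} 3  {3,4,5} 1
  4 to go: {0,3,4,5} 4  {2,3,4,5} 1
  if 0:k drops first: 1 orders
  if 1:j drops first: 5 orders
heap linearizations: 6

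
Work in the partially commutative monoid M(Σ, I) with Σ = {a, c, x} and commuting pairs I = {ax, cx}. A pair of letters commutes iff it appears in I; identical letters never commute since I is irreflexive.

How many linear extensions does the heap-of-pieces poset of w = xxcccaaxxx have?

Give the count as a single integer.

piece 0:x — minimal
piece 1:x rests on {0:x}
piece 2:c — minimal
piece 3:c rests on {2:c}
piece 4:c rests on {3:c}
piece 5:a rests on {4:c}
piece 6:a rests on {5:a}
piece 7:x rests on {1:x}
piece 8:x rests on {7:x}
piece 9:x rests on {8:x}
minimal pieces: {0:x, 2:c}
ways to finish when only these pieces remain (= sum over removing one remaining piece with nothing left below it):
  1 left: {6}→1  {9}→1
  2 left: {5,6}→1  {6,9}→2  {8,9}→1
  3 left: {4,5,6}→1  {5,6,9}→3  {6,8,9}→3  {7,8,9}→1
  4 left: {1,7,8,9}→1  {3,4,5,6}→1  {4,5,6,9}→4  {5,6,8,9}→6  {6,7,8,9}→4
  5 left: {0,1,7,8,9}→1  {1,6,7,8,9}→5  {2,3,4,5,6}→1  {3,4,5,6,9}→5  {4,5,6,8,9}→10  {5,6,7,8,9}→10
  6 left: {0,1,6,7,8,9}→6  {1,5,6,7,8,9}→15  {2,3,4,5,6,9}→6  {3,4,5,6,8,9}→15  {4,5,6,7,8,9}→20
  7 left: {0,1,5,6,7,8,9}→21  {1,4,5,6,7,8,9}→35  {2,3,4,5,6,8,9}→21  {3,4,5,6,7,8,9}→35
  8 left: {0,1,4,5,6,7,8,9}→56  {1,3,4,5,6,7,8,9}→70  {2,3,4,5,6,7,8,9}→56
  placing 0:x first → 126 extensions
  placing 2:c first → 126 extensions
total linear extensions = 252

252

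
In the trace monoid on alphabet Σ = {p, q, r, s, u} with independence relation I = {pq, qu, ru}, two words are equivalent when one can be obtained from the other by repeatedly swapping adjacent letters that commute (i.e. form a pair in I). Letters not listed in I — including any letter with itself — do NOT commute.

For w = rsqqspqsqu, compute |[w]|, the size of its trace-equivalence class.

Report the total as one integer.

4

drop 0:r onto floor
drop 1:s onto {0:r}
drop 2:q onto {1:s}
drop 3:q onto {2:q}
drop 4:s onto {3:q}
drop 5:p onto {4:s}
drop 6:q onto {4:s}
drop 7:s onto {5:p, 6:q}
drop 8:q onto {7:s}
drop 9:u onto {7:s}
ground layer = {0:r}
drop-orders for the pieces not yet dropped (sum over which currently-grounded one goes next):
  1 to go: {8} 1  {9} 1
  2 to go: {8,9} 2
  3 to go: {7,8,9} 2
  4 to go: {5,7,8,9} 2  {6,7,8,9} 2
  5 to go: {5,6,7,8,9} 4
  6 to go: {4,5,6,7,8,9} 4
  7 to go: {3,4,5,6,7,8,9} 4
  8 to go: {2,3,4,5,6,7,8,9} 4
  if 0:r drops first: 4 orders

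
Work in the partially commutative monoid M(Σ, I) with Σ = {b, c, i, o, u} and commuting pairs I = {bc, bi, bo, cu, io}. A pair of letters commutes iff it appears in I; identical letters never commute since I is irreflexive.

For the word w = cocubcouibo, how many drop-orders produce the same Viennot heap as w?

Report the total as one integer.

0(c) covers ∅
1(o) covers 0:c
2(c) covers 1:o
3(u) covers 1:o
4(b) covers 3:u
5(c) covers 2:c
6(o) covers 3:u, 5:c
7(u) covers 4:b, 6:o
8(i) covers 7:u
9(b) covers 7:u
10(o) covers 7:u
floor of heap: 0:c
completions by unplaced set U, small U first (add the entries for U minus each lowest piece of U):
  |U|=1: {8}:1  {9}:1  {10}:1
  |U|=2: {8,9}:2  {8,10}:2  {9,10}:2
  |U|=3: {8,9,10}:6
  |U|=4: {7,8,9,10}:6
  |U|=5: {4,7,8,9,10}:6  {6,7,8,9,10}:6
  |U|=6: {4,6,7,8,9,10}:12  {5,6,7,8,9,10}:6
  |U|=7: {2,5,6,7,8,9,10}:6  {3,4,6,7,8,9,10}:12  {4,5,6,7,8,9,10}:18
  |U|=8: {2,4,5,6,7,8,9,10}:24  {3,4,5,6,7,8,9,10}:30
  |U|=9: {2,3,4,5,6,7,8,9,10}:54
  start at 0(c): 54

54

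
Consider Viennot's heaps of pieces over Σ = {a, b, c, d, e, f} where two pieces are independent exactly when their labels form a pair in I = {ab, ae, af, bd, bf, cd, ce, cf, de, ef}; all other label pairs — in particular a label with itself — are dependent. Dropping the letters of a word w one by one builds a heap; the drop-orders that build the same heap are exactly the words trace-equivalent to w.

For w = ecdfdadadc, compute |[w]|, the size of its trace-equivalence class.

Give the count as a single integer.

piece 0:e — minimal
piece 1:c — minimal
piece 2:d — minimal
piece 3:f rests on {2:d}
piece 4:d rests on {3:f}
piece 5:a rests on {1:c, 4:d}
piece 6:d rests on {5:a}
piece 7:a rests on {6:d}
piece 8:d rests on {7:a}
piece 9:c rests on {7:a}
minimal pieces: {0:e, 1:c, 2:d}
ways to finish when only these pieces remain (= sum over removing one remaining piece with nothing left below it):
  1 left: {0}→1  {8}→1  {9}→1
  2 left: {0,8}→2  {0,9}→2  {8,9}→2
  3 left: {0,8,9}→6  {7,8,9}→2
  4 left: {0,7,8,9}→8  {6,7,8,9}→2
  5 left: {0,6,7,8,9}→10  {5,6,7,8,9}→2
  6 left: {0,5,6,7,8,9}→12  {1,5,6,7,8,9}→2  {4,5,6,7,8,9}→2
  7 left: {0,1,5,6,7,8,9}→14  {0,4,5,6,7,8,9}→14  {1,4,5,6,7,8,9}→4  {3,4,5,6,7,8,9}→2
  8 left: {0,1,4,5,6,7,8,9}→32  {0,3,4,5,6,7,8,9}→16  {1,3,4,5,6,7,8,9}→6  {2,3,4,5,6,7,8,9}→2
  placing 0:e first → 8 extensions
  placing 1:c first → 18 extensions
  placing 2:d first → 54 extensions
total linear extensions = 80

80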